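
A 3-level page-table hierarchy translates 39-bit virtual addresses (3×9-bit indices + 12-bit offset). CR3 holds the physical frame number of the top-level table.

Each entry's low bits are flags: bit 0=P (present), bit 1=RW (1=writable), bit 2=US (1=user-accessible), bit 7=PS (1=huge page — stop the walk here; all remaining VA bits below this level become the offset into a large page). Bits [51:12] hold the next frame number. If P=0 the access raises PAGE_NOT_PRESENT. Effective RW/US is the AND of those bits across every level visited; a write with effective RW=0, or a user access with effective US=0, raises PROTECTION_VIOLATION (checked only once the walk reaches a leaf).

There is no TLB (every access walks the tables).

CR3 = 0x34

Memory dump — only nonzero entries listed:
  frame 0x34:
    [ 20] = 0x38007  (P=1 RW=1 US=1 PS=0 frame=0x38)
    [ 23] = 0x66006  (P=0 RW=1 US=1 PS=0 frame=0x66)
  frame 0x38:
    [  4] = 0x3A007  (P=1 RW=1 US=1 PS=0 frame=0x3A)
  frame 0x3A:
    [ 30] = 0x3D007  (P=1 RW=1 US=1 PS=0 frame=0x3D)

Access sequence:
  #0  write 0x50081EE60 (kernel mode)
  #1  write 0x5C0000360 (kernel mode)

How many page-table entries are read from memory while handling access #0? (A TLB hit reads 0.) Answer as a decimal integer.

Per-access translation:
#0 VA=0x50081EE60 (w,kernel):
  L0 @0x34[20] → 0x38007  P=1,RW=1,US=1,PS=0
  L1 @0x38[4] → 0x3A007  P=1,RW=1,US=1,PS=0
  L2 @0x3A[30] → 0x3D007  P=1,RW=1,US=1,PS=0
  → PA=0x3DE60  (3 entries read)
#1 VA=0x5C0000360 (w,kernel):
  L0 @0x34[23] → 0x66006  P=0,RW=1,US=1,PS=0
  ✗ PAGE_NOT_PRESENT  [1 reads]

Entries read for #0: 3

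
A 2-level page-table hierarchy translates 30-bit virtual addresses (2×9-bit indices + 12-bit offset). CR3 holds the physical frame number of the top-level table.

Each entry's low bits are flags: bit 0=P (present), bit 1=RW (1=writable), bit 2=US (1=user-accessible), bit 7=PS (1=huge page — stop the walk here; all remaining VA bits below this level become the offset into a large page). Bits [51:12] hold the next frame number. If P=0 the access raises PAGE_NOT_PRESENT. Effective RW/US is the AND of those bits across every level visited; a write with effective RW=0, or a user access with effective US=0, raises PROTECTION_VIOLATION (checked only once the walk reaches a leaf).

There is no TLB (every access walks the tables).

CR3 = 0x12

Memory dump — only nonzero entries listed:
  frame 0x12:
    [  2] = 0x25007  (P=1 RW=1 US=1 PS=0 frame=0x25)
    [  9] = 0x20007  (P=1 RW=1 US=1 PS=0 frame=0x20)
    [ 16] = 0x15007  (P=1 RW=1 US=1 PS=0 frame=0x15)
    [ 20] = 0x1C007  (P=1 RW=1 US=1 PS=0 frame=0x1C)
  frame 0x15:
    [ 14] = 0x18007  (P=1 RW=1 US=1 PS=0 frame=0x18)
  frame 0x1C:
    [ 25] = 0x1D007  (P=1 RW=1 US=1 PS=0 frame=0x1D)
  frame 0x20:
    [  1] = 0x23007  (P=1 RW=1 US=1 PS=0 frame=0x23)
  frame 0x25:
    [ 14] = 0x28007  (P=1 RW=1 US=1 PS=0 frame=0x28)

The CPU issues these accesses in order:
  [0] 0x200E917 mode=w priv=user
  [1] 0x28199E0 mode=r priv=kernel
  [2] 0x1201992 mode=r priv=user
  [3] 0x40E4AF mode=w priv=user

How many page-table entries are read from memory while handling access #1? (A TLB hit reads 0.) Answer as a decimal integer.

Trace:
#0 VA=0x200E917 (w,user):
  L0: frame=0x12 idx=16 entry=0x15007 [P=1 RW=1 US=1 PS=0]
  L1: frame=0x15 idx=14 entry=0x18007 [P=1 RW=1 US=1 PS=0]
  → PA=0x18917  (2 entries read)
#1 VA=0x28199E0 (r,kernel):
  L0: frame=0x12 idx=20 entry=0x1C007 [P=1 RW=1 US=1 PS=0]
  L1: frame=0x1C idx=25 entry=0x1D007 [P=1 RW=1 US=1 PS=0]
  → PA=0x1D9E0  (2 entries read)
#2 VA=0x1201992 (r,user):
  L0: frame=0x12 idx=9 entry=0x20007 [P=1 RW=1 US=1 PS=0]
  L1: frame=0x20 idx=1 entry=0x23007 [P=1 RW=1 US=1 PS=0]
  → PA=0x23992  (2 entries read)
#3 VA=0x40E4AF (w,user):
  L0: frame=0x12 idx=2 entry=0x25007 [P=1 RW=1 US=1 PS=0]
  L1: frame=0x25 idx=14 entry=0x28007 [P=1 RW=1 US=1 PS=0]
  → PA=0x284AF  (2 entries read)

Entries read for #1: 2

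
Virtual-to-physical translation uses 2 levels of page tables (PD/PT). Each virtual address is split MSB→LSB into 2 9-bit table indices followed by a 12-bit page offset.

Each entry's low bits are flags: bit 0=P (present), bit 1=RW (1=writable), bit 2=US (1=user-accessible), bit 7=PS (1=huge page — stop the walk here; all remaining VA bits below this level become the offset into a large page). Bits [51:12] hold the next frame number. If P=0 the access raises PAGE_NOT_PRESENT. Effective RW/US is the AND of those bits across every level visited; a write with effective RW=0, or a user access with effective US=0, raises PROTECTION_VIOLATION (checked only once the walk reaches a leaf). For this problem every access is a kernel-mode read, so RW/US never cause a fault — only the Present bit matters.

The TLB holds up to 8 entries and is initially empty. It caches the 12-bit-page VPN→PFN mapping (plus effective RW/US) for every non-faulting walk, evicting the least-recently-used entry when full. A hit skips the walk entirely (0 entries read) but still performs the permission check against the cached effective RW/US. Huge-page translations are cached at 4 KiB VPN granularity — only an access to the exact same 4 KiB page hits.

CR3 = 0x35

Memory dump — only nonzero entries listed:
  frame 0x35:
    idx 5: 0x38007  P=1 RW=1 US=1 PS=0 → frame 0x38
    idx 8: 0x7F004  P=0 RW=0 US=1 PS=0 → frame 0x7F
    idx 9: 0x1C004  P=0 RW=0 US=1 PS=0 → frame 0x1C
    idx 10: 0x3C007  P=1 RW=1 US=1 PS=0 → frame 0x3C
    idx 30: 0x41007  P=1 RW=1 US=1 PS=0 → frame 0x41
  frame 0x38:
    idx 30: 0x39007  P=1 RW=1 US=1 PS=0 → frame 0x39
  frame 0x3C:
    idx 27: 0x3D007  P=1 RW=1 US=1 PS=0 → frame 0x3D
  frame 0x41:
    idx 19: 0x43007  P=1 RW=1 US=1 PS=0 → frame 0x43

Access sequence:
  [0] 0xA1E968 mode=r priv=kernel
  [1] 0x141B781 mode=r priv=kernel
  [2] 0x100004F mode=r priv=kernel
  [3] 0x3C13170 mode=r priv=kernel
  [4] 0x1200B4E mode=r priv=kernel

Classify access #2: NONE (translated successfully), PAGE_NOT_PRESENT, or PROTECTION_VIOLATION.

Trace:
#0 VA=0xA1E968 (r,kernel):
  lvl0: tbl 0x35, slot 5 ⇒ 0x38007 (P1/RW1/US1/PS0)
  lvl1: tbl 0x38, slot 30 ⇒ 0x39007 (P1/RW1/US1/PS0)
  ✓ 0x39968  — 2 lookups
#1 VA=0x141B781 (r,kernel):
  lvl0: tbl 0x35, slot 10 ⇒ 0x3C007 (P1/RW1/US1/PS0)
  lvl1: tbl 0x3C, slot 27 ⇒ 0x3D007 (P1/RW1/US1/PS0)
  ✓ 0x3D781  — 2 lookups
#2 VA=0x100004F (r,kernel):
  lvl0: tbl 0x35, slot 8 ⇒ 0x7F004 (P0/RW0/US1/PS0)
  → PAGE_NOT_PRESENT  (1 entries read)
#3 VA=0x3C13170 (r,kernel):
  lvl0: tbl 0x35, slot 30 ⇒ 0x41007 (P1/RW1/US1/PS0)
  lvl1: tbl 0x41, slot 19 ⇒ 0x43007 (P1/RW1/US1/PS0)
  ✓ 0x43170  — 2 lookups
#4 VA=0x1200B4E (r,kernel):
  lvl0: tbl 0x35, slot 9 ⇒ 0x1C004 (P0/RW0/US1/PS0)
  → PAGE_NOT_PRESENT  (1 entries read)

Access #2 fault: PAGE_NOT_PRESENT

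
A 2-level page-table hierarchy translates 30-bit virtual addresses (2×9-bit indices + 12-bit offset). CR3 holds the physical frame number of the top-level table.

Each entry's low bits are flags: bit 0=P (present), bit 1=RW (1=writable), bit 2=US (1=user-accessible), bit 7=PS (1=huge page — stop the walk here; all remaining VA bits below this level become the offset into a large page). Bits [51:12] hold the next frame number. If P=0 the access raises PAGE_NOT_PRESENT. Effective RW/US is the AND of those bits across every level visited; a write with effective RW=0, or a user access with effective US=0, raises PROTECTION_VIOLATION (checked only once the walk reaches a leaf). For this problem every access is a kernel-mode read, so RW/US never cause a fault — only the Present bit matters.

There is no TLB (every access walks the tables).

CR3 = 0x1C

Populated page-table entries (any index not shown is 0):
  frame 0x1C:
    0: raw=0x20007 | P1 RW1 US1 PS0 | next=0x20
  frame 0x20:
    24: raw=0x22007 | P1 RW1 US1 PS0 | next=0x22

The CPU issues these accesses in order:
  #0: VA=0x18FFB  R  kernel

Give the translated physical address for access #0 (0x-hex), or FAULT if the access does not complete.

Walk each access:
#0 VA=0x18FFB (r,kernel):
  L0 @0x1C[0] → 0x20007  P=1,RW=1,US=1,PS=0
  L1 @0x20[24] → 0x22007  P=1,RW=1,US=1,PS=0
  → PA=0x22FFB  (2 entries read)

Access #0 PA: 0x22FFB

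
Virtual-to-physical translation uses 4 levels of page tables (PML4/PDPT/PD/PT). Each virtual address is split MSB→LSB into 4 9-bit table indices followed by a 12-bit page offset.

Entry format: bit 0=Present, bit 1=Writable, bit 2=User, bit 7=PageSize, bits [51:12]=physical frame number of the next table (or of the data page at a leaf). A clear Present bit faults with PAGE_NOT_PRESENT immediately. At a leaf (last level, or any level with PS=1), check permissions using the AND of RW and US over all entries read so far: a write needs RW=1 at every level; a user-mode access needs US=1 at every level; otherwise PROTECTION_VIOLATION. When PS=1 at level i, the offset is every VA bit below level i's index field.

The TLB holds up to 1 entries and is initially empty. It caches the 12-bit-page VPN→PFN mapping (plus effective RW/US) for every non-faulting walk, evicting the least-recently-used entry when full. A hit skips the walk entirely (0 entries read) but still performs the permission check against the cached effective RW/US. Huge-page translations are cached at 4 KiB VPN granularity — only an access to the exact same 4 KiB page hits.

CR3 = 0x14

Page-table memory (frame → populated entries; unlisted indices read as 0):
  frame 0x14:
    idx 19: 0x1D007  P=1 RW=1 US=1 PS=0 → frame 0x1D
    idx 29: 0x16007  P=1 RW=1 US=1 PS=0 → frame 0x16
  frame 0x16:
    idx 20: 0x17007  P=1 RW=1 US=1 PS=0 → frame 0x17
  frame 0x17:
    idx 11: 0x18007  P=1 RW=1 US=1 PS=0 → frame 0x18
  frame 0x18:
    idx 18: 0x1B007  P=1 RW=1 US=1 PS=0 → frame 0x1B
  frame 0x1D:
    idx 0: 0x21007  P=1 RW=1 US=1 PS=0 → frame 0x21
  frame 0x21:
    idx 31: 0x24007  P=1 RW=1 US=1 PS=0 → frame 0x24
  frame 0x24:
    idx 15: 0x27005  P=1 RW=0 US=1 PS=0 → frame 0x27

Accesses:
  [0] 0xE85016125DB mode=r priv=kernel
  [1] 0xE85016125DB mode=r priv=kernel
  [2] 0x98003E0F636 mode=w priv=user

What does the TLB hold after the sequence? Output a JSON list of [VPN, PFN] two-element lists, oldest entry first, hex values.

Walk each access:
#0 VA=0xE85016125DB (r,kernel):
  L0: frame=0x14 idx=29 entry=0x16007 [P=1 RW=1 US=1 PS=0]
  L1: frame=0x16 idx=20 entry=0x17007 [P=1 RW=1 US=1 PS=0]
  L2: frame=0x17 idx=11 entry=0x18007 [P=1 RW=1 US=1 PS=0]
  L3: frame=0x18 idx=18 entry=0x1B007 [P=1 RW=1 US=1 PS=0]
  ⇒ phys 0x1B5DB  [4 reads]
#1 VA=0xE85016125DB (r,kernel):
  TLB hit vpn=0xE8501612 → PA=0x1B5DB
#2 VA=0x98003E0F636 (w,user):
  L0: frame=0x14 idx=19 entry=0x1D007 [P=1 RW=1 US=1 PS=0]
  L1: frame=0x1D idx=0 entry=0x21007 [P=1 RW=1 US=1 PS=0]
  L2: frame=0x21 idx=31 entry=0x24007 [P=1 RW=1 US=1 PS=0]
  L3: frame=0x24 idx=15 entry=0x27005 [P=1 RW=0 US=1 PS=0]
  → PROTECTION_VIOLATION  (4 entries read)

TLB: [["0xE8501612", "0x1B"]]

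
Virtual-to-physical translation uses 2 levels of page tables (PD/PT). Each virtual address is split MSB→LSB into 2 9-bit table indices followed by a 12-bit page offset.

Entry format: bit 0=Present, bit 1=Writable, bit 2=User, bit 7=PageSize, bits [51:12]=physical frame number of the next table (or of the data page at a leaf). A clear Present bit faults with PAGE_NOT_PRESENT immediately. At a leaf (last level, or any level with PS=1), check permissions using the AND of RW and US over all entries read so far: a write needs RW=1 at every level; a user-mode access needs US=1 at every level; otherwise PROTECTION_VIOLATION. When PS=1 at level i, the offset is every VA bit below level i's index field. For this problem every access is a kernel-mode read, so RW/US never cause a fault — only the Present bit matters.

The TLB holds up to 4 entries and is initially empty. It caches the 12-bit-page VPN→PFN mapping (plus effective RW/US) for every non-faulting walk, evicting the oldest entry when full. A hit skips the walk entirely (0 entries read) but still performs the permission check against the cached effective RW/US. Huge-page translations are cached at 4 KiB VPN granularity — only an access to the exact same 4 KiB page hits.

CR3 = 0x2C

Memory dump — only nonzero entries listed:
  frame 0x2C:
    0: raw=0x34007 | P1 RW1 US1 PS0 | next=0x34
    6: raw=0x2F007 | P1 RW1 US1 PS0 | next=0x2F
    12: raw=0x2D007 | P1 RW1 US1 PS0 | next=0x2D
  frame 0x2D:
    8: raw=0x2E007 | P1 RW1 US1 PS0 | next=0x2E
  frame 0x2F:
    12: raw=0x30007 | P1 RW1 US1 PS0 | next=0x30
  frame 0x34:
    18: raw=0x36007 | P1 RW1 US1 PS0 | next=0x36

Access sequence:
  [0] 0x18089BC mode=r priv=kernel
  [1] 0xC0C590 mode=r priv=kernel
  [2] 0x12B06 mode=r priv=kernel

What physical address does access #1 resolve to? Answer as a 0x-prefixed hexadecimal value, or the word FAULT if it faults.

Trace:
#0 VA=0x18089BC (r,kernel):
  L0 @0x2C[12] → 0x2D007  P=1,RW=1,US=1,PS=0
  L1 @0x2D[8] → 0x2E007  P=1,RW=1,US=1,PS=0
  ⇒ phys 0x2E9BC  [2 reads]
#1 VA=0xC0C590 (r,kernel):
  L0 @0x2C[6] → 0x2F007  P=1,RW=1,US=1,PS=0
  L1 @0x2F[12] → 0x30007  P=1,RW=1,US=1,PS=0
  ⇒ phys 0x30590  [2 reads]
#2 VA=0x12B06 (r,kernel):
  L0 @0x2C[0] → 0x34007  P=1,RW=1,US=1,PS=0
  L1 @0x34[18] → 0x36007  P=1,RW=1,US=1,PS=0
  ⇒ phys 0x36B06  [2 reads]

Access #1 PA: 0x30590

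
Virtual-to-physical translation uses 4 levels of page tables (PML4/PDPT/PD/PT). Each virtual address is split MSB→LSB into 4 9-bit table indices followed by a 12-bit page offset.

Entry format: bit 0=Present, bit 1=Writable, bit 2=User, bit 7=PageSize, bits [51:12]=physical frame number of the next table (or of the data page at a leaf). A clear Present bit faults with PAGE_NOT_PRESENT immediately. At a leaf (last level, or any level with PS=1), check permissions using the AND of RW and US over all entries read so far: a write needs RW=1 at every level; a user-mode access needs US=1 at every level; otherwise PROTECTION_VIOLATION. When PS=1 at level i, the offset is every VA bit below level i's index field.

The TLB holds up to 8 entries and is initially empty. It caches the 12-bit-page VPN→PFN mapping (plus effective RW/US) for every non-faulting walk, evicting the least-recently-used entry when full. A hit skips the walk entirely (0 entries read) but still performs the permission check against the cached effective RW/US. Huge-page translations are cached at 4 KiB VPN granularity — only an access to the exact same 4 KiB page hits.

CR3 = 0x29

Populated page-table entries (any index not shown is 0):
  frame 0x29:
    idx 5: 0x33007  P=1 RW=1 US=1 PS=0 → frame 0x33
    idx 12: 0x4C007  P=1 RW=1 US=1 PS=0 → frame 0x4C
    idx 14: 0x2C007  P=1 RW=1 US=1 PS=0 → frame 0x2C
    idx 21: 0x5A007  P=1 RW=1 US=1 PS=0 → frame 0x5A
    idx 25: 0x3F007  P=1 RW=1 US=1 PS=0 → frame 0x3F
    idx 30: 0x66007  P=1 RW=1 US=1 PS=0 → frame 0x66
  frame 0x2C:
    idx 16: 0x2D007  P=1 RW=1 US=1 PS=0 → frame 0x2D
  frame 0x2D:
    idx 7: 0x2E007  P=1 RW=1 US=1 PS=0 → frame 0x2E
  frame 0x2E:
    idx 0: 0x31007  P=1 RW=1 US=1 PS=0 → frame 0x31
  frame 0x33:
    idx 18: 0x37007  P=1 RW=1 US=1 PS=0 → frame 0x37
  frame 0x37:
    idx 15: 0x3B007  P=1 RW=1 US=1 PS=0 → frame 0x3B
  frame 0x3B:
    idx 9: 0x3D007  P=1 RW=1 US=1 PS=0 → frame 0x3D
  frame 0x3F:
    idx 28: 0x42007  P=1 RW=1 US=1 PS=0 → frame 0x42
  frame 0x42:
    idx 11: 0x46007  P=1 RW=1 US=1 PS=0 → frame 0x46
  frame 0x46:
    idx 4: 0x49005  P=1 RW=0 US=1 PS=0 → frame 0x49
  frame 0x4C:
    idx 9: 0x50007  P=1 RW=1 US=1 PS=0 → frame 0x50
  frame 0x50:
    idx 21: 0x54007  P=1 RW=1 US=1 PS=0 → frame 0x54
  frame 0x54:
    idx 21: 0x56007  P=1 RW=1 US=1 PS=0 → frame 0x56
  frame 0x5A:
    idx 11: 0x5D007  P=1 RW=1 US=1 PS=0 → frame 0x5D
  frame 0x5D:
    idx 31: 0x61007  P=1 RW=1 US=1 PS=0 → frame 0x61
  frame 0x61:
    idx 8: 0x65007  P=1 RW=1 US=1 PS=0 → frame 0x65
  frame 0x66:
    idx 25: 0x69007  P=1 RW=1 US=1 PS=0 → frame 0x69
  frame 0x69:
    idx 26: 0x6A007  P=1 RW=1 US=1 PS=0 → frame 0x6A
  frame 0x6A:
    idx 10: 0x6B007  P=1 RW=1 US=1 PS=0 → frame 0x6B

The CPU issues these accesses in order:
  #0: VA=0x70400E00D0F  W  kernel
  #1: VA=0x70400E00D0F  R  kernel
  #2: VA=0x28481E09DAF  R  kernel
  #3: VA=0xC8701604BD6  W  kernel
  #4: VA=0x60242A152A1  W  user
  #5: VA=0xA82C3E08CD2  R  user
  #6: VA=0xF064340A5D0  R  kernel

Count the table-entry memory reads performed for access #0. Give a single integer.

Walk each access:
#0 VA=0x70400E00D0F (w,kernel):
  L0 @0x29[14] → 0x2C007  P=1,RW=1,US=1,PS=0
  L1 @0x2C[16] → 0x2D007  P=1,RW=1,US=1,PS=0
  L2 @0x2D[7] → 0x2E007  P=1,RW=1,US=1,PS=0
  L3 @0x2E[0] → 0x31007  P=1,RW=1,US=1,PS=0
  ✓ 0x31D0F  — 4 lookups
#1 VA=0x70400E00D0F (r,kernel):
  TLB hit vpn=0x70400E00 → PA=0x31D0F
#2 VA=0x28481E09DAF (r,kernel):
  L0 @0x29[5] → 0x33007  P=1,RW=1,US=1,PS=0
  L1 @0x33[18] → 0x37007  P=1,RW=1,US=1,PS=0
  L2 @0x37[15] → 0x3B007  P=1,RW=1,US=1,PS=0
  L3 @0x3B[9] → 0x3D007  P=1,RW=1,US=1,PS=0
  ✓ 0x3DDAF  — 4 lookups
#3 VA=0xC8701604BD6 (w,kernel):
  L0 @0x29[25] → 0x3F007  P=1,RW=1,US=1,PS=0
  L1 @0x3F[28] → 0x42007  P=1,RW=1,US=1,PS=0
  L2 @0x42[11] → 0x46007  P=1,RW=1,US=1,PS=0
  L3 @0x46[4] → 0x49005  P=1,RW=0,US=1,PS=0
  → PROTECTION_VIOLATION  (4 entries read)
#4 VA=0x60242A152A1 (w,user):
  L0 @0x29[12] → 0x4C007  P=1,RW=1,US=1,PS=0
  L1 @0x4C[9] → 0x50007  P=1,RW=1,US=1,PS=0
  L2 @0x50[21] → 0x54007  P=1,RW=1,US=1,PS=0
  L3 @0x54[21] → 0x56007  P=1,RW=1,US=1,PS=0
  ✓ 0x562A1  — 4 lookups
#5 VA=0xA82C3E08CD2 (r,user):
  L0 @0x29[21] → 0x5A007  P=1,RW=1,US=1,PS=0
  L1 @0x5A[11] → 0x5D007  P=1,RW=1,US=1,PS=0
  L2 @0x5D[31] → 0x61007  P=1,RW=1,US=1,PS=0
  L3 @0x61[8] → 0x65007  P=1,RW=1,US=1,PS=0
  ✓ 0x65CD2  — 4 lookups
#6 VA=0xF064340A5D0 (r,kernel):
  L0 @0x29[30] → 0x66007  P=1,RW=1,US=1,PS=0
  L1 @0x66[25] → 0x69007  P=1,RW=1,US=1,PS=0
  L2 @0x69[26] → 0x6A007  P=1,RW=1,US=1,PS=0
  L3 @0x6A[10] → 0x6B007  P=1,RW=1,US=1,PS=0
  ✓ 0x6B5D0  — 4 lookups

Entries read for #0: 4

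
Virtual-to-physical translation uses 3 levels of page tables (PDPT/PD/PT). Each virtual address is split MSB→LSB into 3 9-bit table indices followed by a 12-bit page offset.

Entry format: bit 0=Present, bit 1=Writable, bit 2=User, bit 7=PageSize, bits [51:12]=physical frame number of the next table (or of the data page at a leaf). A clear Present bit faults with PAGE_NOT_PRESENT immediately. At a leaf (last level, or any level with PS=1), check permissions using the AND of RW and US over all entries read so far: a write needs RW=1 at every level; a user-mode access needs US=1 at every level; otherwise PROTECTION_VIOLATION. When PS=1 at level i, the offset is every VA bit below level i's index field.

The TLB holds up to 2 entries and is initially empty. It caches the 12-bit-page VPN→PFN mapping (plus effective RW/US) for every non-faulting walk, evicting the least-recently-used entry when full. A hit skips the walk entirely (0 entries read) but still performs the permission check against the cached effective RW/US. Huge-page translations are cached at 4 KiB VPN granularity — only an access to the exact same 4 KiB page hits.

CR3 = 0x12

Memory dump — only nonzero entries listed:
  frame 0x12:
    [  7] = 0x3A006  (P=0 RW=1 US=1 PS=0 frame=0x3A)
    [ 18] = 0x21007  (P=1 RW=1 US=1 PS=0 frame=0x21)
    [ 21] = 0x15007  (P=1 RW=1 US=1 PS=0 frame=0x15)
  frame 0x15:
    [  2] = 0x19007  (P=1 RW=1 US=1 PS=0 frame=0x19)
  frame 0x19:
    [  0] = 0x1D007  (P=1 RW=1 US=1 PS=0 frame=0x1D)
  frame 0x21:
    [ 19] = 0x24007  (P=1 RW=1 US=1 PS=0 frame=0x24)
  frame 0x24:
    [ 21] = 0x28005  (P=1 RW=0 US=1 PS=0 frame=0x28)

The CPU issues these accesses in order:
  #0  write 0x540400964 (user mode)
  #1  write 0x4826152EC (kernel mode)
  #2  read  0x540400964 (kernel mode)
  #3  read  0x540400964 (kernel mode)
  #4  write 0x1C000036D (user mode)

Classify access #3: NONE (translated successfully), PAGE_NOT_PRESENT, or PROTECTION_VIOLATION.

Per-access translation:
#0 VA=0x540400964 (w,user):
  [0] read 0x12 idx=21: raw=0x15007 flags P=1 W=1 U=1 S=0
  [1] read 0x15 idx=2: raw=0x19007 flags P=1 W=1 U=1 S=0
  [2] read 0x19 idx=0: raw=0x1D007 flags P=1 W=1 U=1 S=0
  ✓ 0x1D964  — 3 lookups
#1 VA=0x4826152EC (w,kernel):
  [0] read 0x12 idx=18: raw=0x21007 flags P=1 W=1 U=1 S=0
  [1] read 0x21 idx=19: raw=0x24007 flags P=1 W=1 U=1 S=0
  [2] read 0x24 idx=21: raw=0x28005 flags P=1 W=0 U=1 S=0
  ✗ PROTECTION_VIOLATION  [3 reads]
#2 VA=0x540400964 (r,kernel):
  TLB hit vpn=0x540400 → PA=0x1D964
#3 VA=0x540400964 (r,kernel):
  TLB hit vpn=0x540400 → PA=0x1D964
#4 VA=0x1C000036D (w,user):
  [0] read 0x12 idx=7: raw=0x3A006 flags P=0 W=1 U=1 S=0
  ✗ PAGE_NOT_PRESENT  [1 reads]

Access #3 fault: NONE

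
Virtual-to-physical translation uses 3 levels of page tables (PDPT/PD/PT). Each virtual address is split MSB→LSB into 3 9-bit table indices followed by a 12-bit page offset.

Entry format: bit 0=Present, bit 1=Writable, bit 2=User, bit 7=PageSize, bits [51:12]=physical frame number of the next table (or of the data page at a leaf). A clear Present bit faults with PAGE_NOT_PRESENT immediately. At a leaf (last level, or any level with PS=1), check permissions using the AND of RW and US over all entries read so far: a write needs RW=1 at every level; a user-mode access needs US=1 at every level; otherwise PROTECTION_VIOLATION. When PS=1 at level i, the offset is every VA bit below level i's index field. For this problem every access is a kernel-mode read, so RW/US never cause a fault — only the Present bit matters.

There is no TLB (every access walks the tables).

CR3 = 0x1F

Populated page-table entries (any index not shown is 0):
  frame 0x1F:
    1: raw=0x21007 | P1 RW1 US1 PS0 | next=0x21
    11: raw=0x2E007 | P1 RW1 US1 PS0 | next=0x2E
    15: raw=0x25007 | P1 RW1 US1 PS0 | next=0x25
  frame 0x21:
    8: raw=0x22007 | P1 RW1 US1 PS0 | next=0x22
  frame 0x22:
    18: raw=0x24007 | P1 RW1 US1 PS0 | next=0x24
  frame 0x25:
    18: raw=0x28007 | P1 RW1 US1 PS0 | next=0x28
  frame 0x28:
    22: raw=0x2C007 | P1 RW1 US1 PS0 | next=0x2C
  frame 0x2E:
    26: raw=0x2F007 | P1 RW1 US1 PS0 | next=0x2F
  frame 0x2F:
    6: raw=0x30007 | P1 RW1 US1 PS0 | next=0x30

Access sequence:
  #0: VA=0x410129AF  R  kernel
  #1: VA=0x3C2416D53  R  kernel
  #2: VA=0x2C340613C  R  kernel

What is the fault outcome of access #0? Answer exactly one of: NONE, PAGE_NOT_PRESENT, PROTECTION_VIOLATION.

Walk each access:
#0 VA=0x410129AF (r,kernel):
  L0 @0x1F[1] → 0x21007  P=1,RW=1,US=1,PS=0
  L1 @0x21[8] → 0x22007  P=1,RW=1,US=1,PS=0
  L2 @0x22[18] → 0x24007  P=1,RW=1,US=1,PS=0
  ⇒ phys 0x249AF  [3 reads]
#1 VA=0x3C2416D53 (r,kernel):
  L0 @0x1F[15] → 0x25007  P=1,RW=1,US=1,PS=0
  L1 @0x25[18] → 0x28007  P=1,RW=1,US=1,PS=0
  L2 @0x28[22] → 0x2C007  P=1,RW=1,US=1,PS=0
  ⇒ phys 0x2CD53  [3 reads]
#2 VA=0x2C340613C (r,kernel):
  L0 @0x1F[11] → 0x2E007  P=1,RW=1,US=1,PS=0
  L1 @0x2E[26] → 0x2F007  P=1,RW=1,US=1,PS=0
  L2 @0x2F[6] → 0x30007  P=1,RW=1,US=1,PS=0
  ⇒ phys 0x3013C  [3 reads]

Access #0 fault: NONE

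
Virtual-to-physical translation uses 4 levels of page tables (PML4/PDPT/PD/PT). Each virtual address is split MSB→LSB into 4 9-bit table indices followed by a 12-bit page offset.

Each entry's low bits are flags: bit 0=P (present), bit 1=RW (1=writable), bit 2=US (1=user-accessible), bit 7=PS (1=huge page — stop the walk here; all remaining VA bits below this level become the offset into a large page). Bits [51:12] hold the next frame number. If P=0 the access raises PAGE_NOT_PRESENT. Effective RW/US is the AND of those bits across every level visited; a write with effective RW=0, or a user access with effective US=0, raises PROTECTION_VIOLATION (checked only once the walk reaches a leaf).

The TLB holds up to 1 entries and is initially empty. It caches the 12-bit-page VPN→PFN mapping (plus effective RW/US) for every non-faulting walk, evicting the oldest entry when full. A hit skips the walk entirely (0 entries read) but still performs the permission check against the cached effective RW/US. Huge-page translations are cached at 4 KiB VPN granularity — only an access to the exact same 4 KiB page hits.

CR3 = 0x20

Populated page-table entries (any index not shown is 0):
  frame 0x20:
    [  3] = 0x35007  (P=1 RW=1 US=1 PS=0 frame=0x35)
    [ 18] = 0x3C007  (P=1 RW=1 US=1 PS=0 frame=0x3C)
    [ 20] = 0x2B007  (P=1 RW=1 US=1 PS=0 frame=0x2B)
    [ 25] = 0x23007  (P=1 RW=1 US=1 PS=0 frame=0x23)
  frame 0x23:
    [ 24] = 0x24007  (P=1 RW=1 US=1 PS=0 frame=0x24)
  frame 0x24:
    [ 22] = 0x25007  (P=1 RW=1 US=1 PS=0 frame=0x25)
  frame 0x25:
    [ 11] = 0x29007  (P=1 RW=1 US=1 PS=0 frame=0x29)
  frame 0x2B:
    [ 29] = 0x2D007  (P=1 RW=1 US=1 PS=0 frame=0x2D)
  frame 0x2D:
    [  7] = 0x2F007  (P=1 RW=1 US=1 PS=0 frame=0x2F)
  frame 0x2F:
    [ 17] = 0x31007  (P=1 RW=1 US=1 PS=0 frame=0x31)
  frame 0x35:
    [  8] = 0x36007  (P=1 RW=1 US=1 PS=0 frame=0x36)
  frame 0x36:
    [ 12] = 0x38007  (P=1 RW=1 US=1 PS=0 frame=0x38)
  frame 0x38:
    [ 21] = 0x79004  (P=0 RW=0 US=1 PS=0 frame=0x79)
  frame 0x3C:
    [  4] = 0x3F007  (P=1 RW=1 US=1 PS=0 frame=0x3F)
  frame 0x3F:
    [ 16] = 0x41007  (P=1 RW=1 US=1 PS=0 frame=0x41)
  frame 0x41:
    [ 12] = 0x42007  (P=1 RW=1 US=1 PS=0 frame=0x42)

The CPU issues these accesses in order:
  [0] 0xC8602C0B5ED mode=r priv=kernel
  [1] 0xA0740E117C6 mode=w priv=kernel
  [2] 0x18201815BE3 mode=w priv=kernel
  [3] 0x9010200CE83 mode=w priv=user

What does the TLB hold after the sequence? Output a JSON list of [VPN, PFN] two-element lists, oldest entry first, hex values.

Walk each access:
#0 VA=0xC8602C0B5ED (r,kernel):
  lvl0: tbl 0x20, slot 25 ⇒ 0x23007 (P1/RW1/US1/PS0)
  lvl1: tbl 0x23, slot 24 ⇒ 0x24007 (P1/RW1/US1/PS0)
  lvl2: tbl 0x24, slot 22 ⇒ 0x25007 (P1/RW1/US1/PS0)
  lvl3: tbl 0x25, slot 11 ⇒ 0x29007 (P1/RW1/US1/PS0)
  → PA=0x295ED  (4 entries read)
#1 VA=0xA0740E117C6 (w,kernel):
  lvl0: tbl 0x20, slot 20 ⇒ 0x2B007 (P1/RW1/US1/PS0)
  lvl1: tbl 0x2B, slot 29 ⇒ 0x2D007 (P1/RW1/US1/PS0)
  lvl2: tbl 0x2D, slot 7 ⇒ 0x2F007 (P1/RW1/US1/PS0)
  lvl3: tbl 0x2F, slot 17 ⇒ 0x31007 (P1/RW1/US1/PS0)
  → PA=0x317C6  (4 entries read)
#2 VA=0x18201815BE3 (w,kernel):
  lvl0: tbl 0x20, slot 3 ⇒ 0x35007 (P1/RW1/US1/PS0)
  lvl1: tbl 0x35, slot 8 ⇒ 0x36007 (P1/RW1/US1/PS0)
  lvl2: tbl 0x36, slot 12 ⇒ 0x38007 (P1/RW1/US1/PS0)
  lvl3: tbl 0x38, slot 21 ⇒ 0x79004 (P0/RW0/US1/PS0)
  → PAGE_NOT_PRESENT  (4 entries read)
#3 VA=0x9010200CE83 (w,user):
  lvl0: tbl 0x20, slot 18 ⇒ 0x3C007 (P1/RW1/US1/PS0)
  lvl1: tbl 0x3C, slot 4 ⇒ 0x3F007 (P1/RW1/US1/PS0)
  lvl2: tbl 0x3F, slot 16 ⇒ 0x41007 (P1/RW1/US1/PS0)
  lvl3: tbl 0x41, slot 12 ⇒ 0x42007 (P1/RW1/US1/PS0)
  → PA=0x42E83  (4 entries read)

TLB: [["0x9010200C", "0x42"]]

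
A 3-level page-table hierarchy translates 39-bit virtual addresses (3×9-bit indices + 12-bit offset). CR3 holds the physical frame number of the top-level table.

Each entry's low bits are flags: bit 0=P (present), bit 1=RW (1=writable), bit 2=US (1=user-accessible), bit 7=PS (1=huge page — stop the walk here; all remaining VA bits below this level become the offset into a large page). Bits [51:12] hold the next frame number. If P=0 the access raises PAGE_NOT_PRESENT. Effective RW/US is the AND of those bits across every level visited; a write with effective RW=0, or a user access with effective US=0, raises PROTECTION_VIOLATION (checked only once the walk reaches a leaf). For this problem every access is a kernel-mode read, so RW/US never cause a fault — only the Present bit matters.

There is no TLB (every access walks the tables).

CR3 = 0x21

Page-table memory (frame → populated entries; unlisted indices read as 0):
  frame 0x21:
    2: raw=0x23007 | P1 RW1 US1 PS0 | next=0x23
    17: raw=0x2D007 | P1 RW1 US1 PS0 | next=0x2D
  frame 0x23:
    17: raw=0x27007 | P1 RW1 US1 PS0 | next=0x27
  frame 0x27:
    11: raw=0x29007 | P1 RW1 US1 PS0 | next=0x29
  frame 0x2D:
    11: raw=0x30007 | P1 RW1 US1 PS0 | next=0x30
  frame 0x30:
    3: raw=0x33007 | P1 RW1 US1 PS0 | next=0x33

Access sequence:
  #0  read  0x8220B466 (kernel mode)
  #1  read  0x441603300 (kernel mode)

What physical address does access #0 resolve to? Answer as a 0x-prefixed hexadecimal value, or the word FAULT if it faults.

Per-access translation:
#0 VA=0x8220B466 (r,kernel):
  L0 @0x21[2] → 0x23007  P=1,RW=1,US=1,PS=0
  L1 @0x23[17] → 0x27007  P=1,RW=1,US=1,PS=0
  L2 @0x27[11] → 0x29007  P=1,RW=1,US=1,PS=0
  → PA=0x29466  (3 entries read)
#1 VA=0x441603300 (r,kernel):
  L0 @0x21[17] → 0x2D007  P=1,RW=1,US=1,PS=0
  L1 @0x2D[11] → 0x30007  P=1,RW=1,US=1,PS=0
  L2 @0x30[3] → 0x33007  P=1,RW=1,US=1,PS=0
  → PA=0x33300  (3 entries read)

Access #0 PA: 0x29466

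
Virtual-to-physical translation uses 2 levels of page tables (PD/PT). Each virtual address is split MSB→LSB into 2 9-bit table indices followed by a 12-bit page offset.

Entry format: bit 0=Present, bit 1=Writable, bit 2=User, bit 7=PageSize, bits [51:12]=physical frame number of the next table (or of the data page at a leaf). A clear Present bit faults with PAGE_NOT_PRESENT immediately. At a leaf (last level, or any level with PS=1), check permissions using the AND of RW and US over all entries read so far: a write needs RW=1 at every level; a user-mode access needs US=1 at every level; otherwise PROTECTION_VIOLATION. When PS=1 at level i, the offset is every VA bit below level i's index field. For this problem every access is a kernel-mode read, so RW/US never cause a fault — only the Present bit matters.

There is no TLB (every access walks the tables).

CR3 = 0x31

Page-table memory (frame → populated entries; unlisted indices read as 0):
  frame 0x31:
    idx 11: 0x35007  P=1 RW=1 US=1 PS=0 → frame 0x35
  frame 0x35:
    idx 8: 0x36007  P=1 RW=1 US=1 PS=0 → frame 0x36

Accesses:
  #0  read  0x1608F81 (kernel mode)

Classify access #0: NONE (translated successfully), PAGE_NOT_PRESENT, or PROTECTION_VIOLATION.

Per-access translation:
#0 VA=0x1608F81 (r,kernel):
  lvl0: tbl 0x31, slot 11 ⇒ 0x35007 (P1/RW1/US1/PS0)
  lvl1: tbl 0x35, slot 8 ⇒ 0x36007 (P1/RW1/US1/PS0)
  ⇒ phys 0x36F81  [2 reads]

Access #0 fault: NONE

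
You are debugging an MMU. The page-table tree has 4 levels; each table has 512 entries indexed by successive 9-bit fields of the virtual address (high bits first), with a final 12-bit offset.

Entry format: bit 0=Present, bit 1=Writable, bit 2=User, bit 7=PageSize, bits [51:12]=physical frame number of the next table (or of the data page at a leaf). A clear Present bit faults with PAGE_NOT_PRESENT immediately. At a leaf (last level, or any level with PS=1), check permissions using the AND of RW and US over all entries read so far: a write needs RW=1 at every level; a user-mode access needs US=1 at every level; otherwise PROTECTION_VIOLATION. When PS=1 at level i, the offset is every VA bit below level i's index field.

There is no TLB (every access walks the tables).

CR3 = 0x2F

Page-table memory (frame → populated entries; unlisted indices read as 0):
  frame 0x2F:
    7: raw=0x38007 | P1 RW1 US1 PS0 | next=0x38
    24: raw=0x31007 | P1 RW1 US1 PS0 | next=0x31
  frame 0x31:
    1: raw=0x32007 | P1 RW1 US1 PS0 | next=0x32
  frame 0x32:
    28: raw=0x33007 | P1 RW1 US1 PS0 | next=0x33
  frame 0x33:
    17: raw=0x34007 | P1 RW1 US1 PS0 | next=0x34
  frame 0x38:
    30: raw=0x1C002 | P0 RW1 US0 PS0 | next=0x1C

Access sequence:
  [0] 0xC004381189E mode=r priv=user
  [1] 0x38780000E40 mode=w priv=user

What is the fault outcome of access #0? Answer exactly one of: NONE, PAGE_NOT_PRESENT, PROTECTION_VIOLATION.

Walk each access:
#0 VA=0xC004381189E (r,user):
  L0 @0x2F[24] → 0x31007  P=1,RW=1,US=1,PS=0
  L1 @0x31[1] → 0x32007  P=1,RW=1,US=1,PS=0
  L2 @0x32[28] → 0x33007  P=1,RW=1,US=1,PS=0
  L3 @0x33[17] → 0x34007  P=1,RW=1,US=1,PS=0
  → PA=0x3489E  (4 entries read)
#1 VA=0x38780000E40 (w,user):
  L0 @0x2F[7] → 0x38007  P=1,RW=1,US=1,PS=0
  L1 @0x38[30] → 0x1C002  P=0,RW=1,US=0,PS=0
  → PAGE_NOT_PRESENT  (2 entries read)

Access #0 fault: NONE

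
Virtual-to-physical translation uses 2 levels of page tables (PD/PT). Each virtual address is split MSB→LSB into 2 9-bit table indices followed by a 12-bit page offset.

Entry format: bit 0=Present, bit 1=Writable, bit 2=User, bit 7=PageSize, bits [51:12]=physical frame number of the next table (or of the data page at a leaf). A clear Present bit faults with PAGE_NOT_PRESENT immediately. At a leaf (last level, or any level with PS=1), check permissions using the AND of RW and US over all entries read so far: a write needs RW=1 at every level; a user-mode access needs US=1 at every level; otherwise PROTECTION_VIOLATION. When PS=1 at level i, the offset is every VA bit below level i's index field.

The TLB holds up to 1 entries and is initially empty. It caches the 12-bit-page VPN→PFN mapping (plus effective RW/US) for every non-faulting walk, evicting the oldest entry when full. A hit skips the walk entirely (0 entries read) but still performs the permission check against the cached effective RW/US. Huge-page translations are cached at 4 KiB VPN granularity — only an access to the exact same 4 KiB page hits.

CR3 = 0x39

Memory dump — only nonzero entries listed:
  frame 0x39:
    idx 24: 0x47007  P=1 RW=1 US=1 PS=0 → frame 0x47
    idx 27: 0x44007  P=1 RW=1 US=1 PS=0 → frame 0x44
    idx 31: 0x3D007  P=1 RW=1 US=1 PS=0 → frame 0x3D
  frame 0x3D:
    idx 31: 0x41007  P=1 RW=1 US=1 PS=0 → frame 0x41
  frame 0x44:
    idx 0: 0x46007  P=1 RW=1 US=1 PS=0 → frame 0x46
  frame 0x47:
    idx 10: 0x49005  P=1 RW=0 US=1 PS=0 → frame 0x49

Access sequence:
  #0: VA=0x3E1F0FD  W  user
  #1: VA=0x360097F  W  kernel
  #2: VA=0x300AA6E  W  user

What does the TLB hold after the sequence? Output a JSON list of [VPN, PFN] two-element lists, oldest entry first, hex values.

Walk each access:
#0 VA=0x3E1F0FD (w,user):
  lvl0: tbl 0x39, slot 31 ⇒ 0x3D007 (P1/RW1/US1/PS0)
  lvl1: tbl 0x3D, slot 31 ⇒ 0x41007 (P1/RW1/US1/PS0)
  ✓ 0x410FD  — 2 lookups
#1 VA=0x360097F (w,kernel):
  lvl0: tbl 0x39, slot 27 ⇒ 0x44007 (P1/RW1/US1/PS0)
  lvl1: tbl 0x44, slot 0 ⇒ 0x46007 (P1/RW1/US1/PS0)
  ✓ 0x4697F  — 2 lookups
#2 VA=0x300AA6E (w,user):
  lvl0: tbl 0x39, slot 24 ⇒ 0x47007 (P1/RW1/US1/PS0)
  lvl1: tbl 0x47, slot 10 ⇒ 0x49005 (P1/RW0/US1/PS0)
  ⇒ fault: PROTECTION_VIOLATION  — 2 lookups

TLB: [["0x3600", "0x46"]]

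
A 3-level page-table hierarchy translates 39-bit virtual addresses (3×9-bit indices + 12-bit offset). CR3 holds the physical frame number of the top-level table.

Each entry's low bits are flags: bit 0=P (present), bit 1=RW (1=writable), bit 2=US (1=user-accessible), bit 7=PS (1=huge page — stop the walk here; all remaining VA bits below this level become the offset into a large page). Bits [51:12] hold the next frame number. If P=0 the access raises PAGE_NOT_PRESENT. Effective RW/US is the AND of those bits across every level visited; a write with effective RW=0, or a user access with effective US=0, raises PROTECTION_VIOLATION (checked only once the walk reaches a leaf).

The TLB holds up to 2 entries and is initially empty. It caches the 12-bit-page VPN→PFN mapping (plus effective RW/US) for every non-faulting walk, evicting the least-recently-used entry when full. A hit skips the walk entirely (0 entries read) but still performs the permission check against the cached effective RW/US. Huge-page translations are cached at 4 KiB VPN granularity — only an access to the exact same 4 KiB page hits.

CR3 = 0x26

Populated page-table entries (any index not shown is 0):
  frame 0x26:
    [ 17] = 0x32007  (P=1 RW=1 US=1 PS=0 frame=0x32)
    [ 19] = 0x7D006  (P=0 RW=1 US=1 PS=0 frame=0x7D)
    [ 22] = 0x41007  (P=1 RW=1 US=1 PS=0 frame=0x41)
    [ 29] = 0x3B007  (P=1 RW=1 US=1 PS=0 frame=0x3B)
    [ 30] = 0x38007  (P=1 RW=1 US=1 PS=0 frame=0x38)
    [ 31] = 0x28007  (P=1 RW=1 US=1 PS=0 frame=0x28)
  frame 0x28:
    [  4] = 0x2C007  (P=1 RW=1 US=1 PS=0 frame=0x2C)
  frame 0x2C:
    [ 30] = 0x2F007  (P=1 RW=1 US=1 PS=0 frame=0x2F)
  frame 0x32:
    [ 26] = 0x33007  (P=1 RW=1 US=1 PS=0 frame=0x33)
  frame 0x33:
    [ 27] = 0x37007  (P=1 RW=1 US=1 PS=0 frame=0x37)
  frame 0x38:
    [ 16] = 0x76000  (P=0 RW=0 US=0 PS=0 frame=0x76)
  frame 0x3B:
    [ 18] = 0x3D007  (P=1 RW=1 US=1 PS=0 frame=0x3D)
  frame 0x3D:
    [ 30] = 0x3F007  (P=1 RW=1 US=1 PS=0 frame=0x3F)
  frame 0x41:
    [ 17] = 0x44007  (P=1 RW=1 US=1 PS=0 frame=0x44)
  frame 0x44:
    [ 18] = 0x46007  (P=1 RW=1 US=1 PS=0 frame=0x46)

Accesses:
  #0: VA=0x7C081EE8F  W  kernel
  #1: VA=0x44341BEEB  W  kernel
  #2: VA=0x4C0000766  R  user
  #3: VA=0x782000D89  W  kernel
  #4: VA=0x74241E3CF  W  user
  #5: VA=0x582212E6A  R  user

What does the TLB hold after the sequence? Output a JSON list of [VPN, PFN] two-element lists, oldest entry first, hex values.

Walk each access:
#0 VA=0x7C081EE8F (w,kernel):
  lvl0: tbl 0x26, slot 31 ⇒ 0x28007 (P1/RW1/US1/PS0)
  lvl1: tbl 0x28, slot 4 ⇒ 0x2C007 (P1/RW1/US1/PS0)
  lvl2: tbl 0x2C, slot 30 ⇒ 0x2F007 (P1/RW1/US1/PS0)
  → PA=0x2FE8F  (3 entries read)
#1 VA=0x44341BEEB (w,kernel):
  lvl0: tbl 0x26, slot 17 ⇒ 0x32007 (P1/RW1/US1/PS0)
  lvl1: tbl 0x32, slot 26 ⇒ 0x33007 (P1/RW1/US1/PS0)
  lvl2: tbl 0x33, slot 27 ⇒ 0x37007 (P1/RW1/US1/PS0)
  → PA=0x37EEB  (3 entries read)
#2 VA=0x4C0000766 (r,user):
  lvl0: tbl 0x26, slot 19 ⇒ 0x7D006 (P0/RW1/US1/PS0)
  → PAGE_NOT_PRESENT  (1 entries read)
#3 VA=0x782000D89 (w,kernel):
  lvl0: tbl 0x26, slot 30 ⇒ 0x38007 (P1/RW1/US1/PS0)
  lvl1: tbl 0x38, slot 16 ⇒ 0x76000 (P0/RW0/US0/PS0)
  → PAGE_NOT_PRESENT  (2 entries read)
#4 VA=0x74241E3CF (w,user):
  lvl0: tbl 0x26, slot 29 ⇒ 0x3B007 (P1/RW1/US1/PS0)
  lvl1: tbl 0x3B, slot 18 ⇒ 0x3D007 (P1/RW1/US1/PS0)
  lvl2: tbl 0x3D, slot 30 ⇒ 0x3F007 (P1/RW1/US1/PS0)
  → PA=0x3F3CF  (3 entries read)
#5 VA=0x582212E6A (r,user):
  lvl0: tbl 0x26, slot 22 ⇒ 0x41007 (P1/RW1/US1/PS0)
  lvl1: tbl 0x41, slot 17 ⇒ 0x44007 (P1/RW1/US1/PS0)
  lvl2: tbl 0x44, slot 18 ⇒ 0x46007 (P1/RW1/US1/PS0)
  → PA=0x46E6A  (3 entries read)

TLB: [["0x74241E", "0x3F"], ["0x582212", "0x46"]]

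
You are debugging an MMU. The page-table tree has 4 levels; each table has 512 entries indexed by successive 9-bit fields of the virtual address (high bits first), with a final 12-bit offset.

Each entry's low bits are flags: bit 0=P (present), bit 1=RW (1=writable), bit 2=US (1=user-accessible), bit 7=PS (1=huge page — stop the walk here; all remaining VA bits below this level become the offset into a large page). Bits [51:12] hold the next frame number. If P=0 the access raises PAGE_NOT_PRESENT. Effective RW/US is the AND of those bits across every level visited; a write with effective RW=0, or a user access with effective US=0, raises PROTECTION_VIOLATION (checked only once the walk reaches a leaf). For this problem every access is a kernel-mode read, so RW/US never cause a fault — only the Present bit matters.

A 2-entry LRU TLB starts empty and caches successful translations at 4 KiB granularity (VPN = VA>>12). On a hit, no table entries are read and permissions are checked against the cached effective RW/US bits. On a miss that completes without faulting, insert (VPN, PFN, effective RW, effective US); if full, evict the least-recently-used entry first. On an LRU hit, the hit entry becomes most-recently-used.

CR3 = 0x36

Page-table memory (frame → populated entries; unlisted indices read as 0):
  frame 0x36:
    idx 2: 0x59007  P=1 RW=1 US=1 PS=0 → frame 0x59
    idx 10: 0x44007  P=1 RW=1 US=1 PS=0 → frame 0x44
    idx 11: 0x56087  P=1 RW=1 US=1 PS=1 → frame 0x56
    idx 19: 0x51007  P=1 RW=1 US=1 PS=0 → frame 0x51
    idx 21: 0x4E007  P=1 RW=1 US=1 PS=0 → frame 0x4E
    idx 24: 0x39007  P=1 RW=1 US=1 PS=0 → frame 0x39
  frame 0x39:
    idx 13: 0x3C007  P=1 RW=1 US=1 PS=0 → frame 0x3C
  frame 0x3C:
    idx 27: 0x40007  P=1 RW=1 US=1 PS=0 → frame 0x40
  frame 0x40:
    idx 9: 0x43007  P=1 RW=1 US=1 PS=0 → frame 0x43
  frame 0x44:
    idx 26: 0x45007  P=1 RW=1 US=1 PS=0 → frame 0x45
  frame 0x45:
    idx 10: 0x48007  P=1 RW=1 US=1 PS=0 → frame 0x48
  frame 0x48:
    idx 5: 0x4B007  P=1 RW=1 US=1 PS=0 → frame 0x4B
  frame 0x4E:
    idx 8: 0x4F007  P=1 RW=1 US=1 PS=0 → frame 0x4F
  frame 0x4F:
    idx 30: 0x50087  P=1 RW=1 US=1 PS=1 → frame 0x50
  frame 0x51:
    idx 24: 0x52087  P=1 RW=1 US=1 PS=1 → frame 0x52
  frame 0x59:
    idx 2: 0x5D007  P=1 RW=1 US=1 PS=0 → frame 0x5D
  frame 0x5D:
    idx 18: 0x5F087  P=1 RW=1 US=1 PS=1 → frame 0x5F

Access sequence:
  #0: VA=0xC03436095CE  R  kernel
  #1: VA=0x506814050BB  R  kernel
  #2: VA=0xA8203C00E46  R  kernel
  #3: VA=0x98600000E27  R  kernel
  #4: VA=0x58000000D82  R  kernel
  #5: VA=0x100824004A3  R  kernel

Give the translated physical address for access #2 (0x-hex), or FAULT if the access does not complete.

Trace:
#0 VA=0xC03436095CE (r,kernel):
  [0] read 0x36 idx=24: raw=0x39007 flags P=1 W=1 U=1 S=0
  [1] read 0x39 idx=13: raw=0x3C007 flags P=1 W=1 U=1 S=0
  [2] read 0x3C idx=27: raw=0x40007 flags P=1 W=1 U=1 S=0
  [3] read 0x40 idx=9: raw=0x43007 flags P=1 W=1 U=1 S=0
  ✓ 0x435CE  — 4 lookups
#1 VA=0x506814050BB (r,kernel):
  [0] read 0x36 idx=10: raw=0x44007 flags P=1 W=1 U=1 S=0
  [1] read 0x44 idx=26: raw=0x45007 flags P=1 W=1 U=1 S=0
  [2] read 0x45 idx=10: raw=0x48007 flags P=1 W=1 U=1 S=0
  [3] read 0x48 idx=5: raw=0x4B007 flags P=1 W=1 U=1 S=0
  ✓ 0x4B0BB  — 4 lookups
#2 VA=0xA8203C00E46 (r,kernel):
  [0] read 0x36 idx=21: raw=0x4E007 flags P=1 W=1 U=1 S=0
  [1] read 0x4E idx=8: raw=0x4F007 flags P=1 W=1 U=1 S=0
  [2] read 0x4F idx=30: raw=0x50087 flags P=1 W=1 U=1 S=1
  ✓ 0x50E46 (huge @L2)  — 3 lookups
#3 VA=0x98600000E27 (r,kernel):
  [0] read 0x36 idx=19: raw=0x51007 flags P=1 W=1 U=1 S=0
  [1] read 0x51 idx=24: raw=0x52087 flags P=1 W=1 U=1 S=1
  ✓ 0x52E27 (huge @L1)  — 2 lookups
#4 VA=0x58000000D82 (r,kernel):
  [0] read 0x36 idx=11: raw=0x56087 flags P=1 W=1 U=1 S=1
  ✓ 0x56D82 (huge @L0)  — 1 lookups
#5 VA=0x100824004A3 (r,kernel):
  [0] read 0x36 idx=2: raw=0x59007 flags P=1 W=1 U=1 S=0
  [1] read 0x59 idx=2: raw=0x5D007 flags P=1 W=1 U=1 S=0
  [2] read 0x5D idx=18: raw=0x5F087 flags P=1 W=1 U=1 S=1
  ✓ 0x5F4A3 (huge @L2)  — 3 lookups

Access #2 PA: 0x50E46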